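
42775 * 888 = 37984200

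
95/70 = 1 + 5/14 ≈ 1.36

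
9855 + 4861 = 14716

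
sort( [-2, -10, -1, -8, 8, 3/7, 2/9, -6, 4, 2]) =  [-10, -8, -6, -2, -1, 2/9, 3/7, 2, 4, 8]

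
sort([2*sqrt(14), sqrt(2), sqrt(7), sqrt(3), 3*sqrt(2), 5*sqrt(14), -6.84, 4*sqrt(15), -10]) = [-10, -6.84, sqrt(2), sqrt(3), sqrt(7), 3*sqrt(2), 2*sqrt(14), 4*sqrt(15), 5*sqrt(14)]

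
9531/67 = 142 + 17/67 ≈ 142.25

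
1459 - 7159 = -5700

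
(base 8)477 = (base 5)2234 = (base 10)319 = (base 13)1b7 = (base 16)13f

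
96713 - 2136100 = -2039387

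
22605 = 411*55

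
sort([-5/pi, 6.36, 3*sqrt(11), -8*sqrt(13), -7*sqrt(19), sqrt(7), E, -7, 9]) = [-7*sqrt(19), -8*sqrt(13), -7, -5/pi, sqrt(7), E, 6.36, 9, 3*sqrt(11)]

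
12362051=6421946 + 5940105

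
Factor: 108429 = 3^1 * 47^1 * 769^1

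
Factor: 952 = 2^3*7^1*17^1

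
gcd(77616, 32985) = 9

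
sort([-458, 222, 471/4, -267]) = [-458, -267, 471/4, 222]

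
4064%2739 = 1325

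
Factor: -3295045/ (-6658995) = 3^ (-1)*7^ (-1)*13^1*163^1*311^1*63419^ (-1) = 659009/1331799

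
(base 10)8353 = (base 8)20241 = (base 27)bca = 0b10000010100001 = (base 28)ai9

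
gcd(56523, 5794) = 1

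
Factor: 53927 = 53927^1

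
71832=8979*8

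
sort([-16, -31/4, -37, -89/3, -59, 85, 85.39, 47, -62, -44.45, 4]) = [-62, -59, -44.45, -37, -89/3, -16, -31/4, 4, 47, 85, 85.39]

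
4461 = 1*4461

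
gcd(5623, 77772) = 1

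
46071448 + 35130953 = 81202401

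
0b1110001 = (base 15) 78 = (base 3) 11012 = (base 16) 71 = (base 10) 113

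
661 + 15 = 676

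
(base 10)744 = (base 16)2e8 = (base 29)pj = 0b1011101000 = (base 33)mi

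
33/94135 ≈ 0.000351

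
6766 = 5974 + 792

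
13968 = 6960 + 7008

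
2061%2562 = 2061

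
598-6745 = -6147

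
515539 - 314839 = 200700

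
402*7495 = 3012990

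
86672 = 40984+45688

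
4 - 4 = 0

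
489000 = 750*652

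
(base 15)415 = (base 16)398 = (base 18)2f2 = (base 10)920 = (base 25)1bk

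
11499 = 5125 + 6374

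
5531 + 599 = 6130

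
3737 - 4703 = -966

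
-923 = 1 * (-923)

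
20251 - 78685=-58434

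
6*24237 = 145422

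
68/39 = 1 + 29/39 ≈ 1.74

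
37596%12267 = 795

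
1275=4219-2944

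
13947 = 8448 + 5499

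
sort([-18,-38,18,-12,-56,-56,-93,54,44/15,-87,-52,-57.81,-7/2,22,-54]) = [-93,-87,-57.81,-56,-56,-54,-52,-38,-18,-12,-7/2,44/15,18,22,54]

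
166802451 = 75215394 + 91587057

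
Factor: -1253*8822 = -1*2^1*7^1*11^1*179^1*401^1 = -11053966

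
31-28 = 3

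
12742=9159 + 3583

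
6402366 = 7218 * 887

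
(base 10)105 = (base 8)151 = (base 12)89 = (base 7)210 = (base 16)69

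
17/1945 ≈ 0.00874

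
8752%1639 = 557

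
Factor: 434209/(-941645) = -1 * 5^(-1) * 47^(-1) * 4007^(-1) * 434209^1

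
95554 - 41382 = 54172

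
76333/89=857 + 60/89 ≈ 857.67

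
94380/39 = 2420 = 2420.00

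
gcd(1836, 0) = 1836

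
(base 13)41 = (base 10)53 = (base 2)110101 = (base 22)29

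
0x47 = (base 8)107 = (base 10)71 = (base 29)2d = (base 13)56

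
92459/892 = 103 + 583/892 ≈ 103.65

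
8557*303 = 2592771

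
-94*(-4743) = 445842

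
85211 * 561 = 47803371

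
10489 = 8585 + 1904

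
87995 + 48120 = 136115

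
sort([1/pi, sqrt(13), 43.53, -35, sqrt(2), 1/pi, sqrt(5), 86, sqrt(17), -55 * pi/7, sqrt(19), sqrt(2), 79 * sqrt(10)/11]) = [-35, -55 * pi/7, 1/pi, 1/pi, sqrt(2), sqrt(2), sqrt(5), sqrt(13), sqrt(17), sqrt(19), 79 * sqrt(10)/11, 43.53, 86]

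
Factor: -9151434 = -1 * 2^1 * 3^3 * 169471^1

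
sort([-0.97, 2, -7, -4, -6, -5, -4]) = [-7, -6, -5, -4, -4, -0.97, 2]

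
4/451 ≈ 0.00887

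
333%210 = 123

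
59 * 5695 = 336005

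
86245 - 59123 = 27122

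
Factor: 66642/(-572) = -1 * 2^(-1) * 3^1 * 11^(-1) * 13^(-1) * 29^1 * 383^1 = -33321/286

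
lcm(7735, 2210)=15470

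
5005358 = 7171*698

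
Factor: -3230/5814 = -1*3^(-2)*5^1 = -5/9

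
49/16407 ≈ 0.00299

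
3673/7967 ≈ 0.461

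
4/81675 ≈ 0.0000490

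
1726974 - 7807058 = -6080084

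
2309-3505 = -1196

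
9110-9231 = -121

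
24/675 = 8/225 ≈ 0.0356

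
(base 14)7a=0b1101100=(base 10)108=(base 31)3f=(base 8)154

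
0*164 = 0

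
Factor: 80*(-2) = -1*2^5*5^1 = -160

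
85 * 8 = 680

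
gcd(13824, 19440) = 432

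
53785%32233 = 21552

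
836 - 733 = 103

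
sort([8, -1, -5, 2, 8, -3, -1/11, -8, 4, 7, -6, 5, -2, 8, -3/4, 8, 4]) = [-8, -6, -5, -3, -2, -1, -3/4, -1/11, 2, 4, 4, 5, 7, 8, 8, 8, 8]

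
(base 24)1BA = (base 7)2323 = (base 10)850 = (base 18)2B4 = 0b1101010010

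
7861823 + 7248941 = 15110764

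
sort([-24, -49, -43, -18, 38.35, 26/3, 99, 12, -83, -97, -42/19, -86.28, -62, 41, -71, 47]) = [-97, -86.28, -83, -71, -62, -49, -43, -24, -18, -42/19, 26/3, 12, 38.35, 41, 47, 99]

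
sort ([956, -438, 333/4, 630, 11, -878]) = [-878, -438, 11, 333/4, 630, 956]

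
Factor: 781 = 11^1*71^1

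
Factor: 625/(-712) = -1*2^(-3)*5^4*89^(-1)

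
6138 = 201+5937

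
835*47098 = 39326830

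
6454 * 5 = 32270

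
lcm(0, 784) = 0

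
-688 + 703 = 15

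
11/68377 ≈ 0.000161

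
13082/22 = 6541/11 ≈ 594.64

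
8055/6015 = 1 + 136/401≈1.34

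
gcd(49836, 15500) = 4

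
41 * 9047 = 370927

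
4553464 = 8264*551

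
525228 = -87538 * (-6) 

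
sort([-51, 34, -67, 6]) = [-67, -51, 6, 34]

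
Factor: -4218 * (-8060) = 2^3 * 3^1 * 5^1 * 13^1 * 19^1 * 31^1 * 37^1 = 33997080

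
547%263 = 21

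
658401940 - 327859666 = 330542274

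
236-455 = -219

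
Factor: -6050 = -1 * 2^1 * 5^2 * 11^2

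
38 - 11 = 27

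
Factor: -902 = -1*2^1*11^1*41^1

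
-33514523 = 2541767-36056290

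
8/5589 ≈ 0.00143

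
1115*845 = 942175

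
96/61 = 1 + 35/61 ≈ 1.57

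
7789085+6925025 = 14714110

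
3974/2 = 1987 = 1987.00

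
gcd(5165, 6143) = 1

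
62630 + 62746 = 125376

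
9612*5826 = 55999512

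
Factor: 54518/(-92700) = -1*2^(-1)*3^(-2)*5^(-2)*103^(-1)*27259^1 = -27259/46350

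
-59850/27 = -2216 - 2/3 ≈ -2216.67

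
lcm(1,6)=6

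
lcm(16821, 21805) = 588735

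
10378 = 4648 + 5730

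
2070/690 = 3 = 3.00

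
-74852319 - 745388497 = -820240816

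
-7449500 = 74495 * (-100)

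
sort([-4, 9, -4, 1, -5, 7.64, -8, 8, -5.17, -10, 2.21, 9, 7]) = [-10, -8, -5.17, -5, -4, -4, 1, 2.21, 7, 7.64, 8, 9, 9]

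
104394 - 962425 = -858031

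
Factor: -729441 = -1 * 3^2 * 81049^1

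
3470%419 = 118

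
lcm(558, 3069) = 6138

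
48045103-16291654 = 31753449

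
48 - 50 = -2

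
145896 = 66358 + 79538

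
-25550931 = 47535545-73086476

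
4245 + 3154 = 7399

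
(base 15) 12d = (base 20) d8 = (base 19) e2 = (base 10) 268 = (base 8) 414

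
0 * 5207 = 0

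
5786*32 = 185152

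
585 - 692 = -107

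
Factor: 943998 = 2^1*3^1*11^1*14303^1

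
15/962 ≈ 0.0156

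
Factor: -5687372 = -1 * 2^2 * 619^1 * 2297^1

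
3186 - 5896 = -2710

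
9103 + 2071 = 11174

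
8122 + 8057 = 16179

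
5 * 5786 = 28930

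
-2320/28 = -580/7 ≈ -82.86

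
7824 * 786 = 6149664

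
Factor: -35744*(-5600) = 2^10*5^2*7^1*1117^1 = 200166400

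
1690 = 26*65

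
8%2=0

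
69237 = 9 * 7693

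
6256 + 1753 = 8009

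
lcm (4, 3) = 12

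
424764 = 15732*27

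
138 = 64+74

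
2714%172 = 134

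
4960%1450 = 610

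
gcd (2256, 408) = 24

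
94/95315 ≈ 0.000986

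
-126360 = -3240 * 39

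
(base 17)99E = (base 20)6I8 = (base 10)2768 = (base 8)5320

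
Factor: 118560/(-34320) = -1 * 2^1 * 11^(-1) * 19^1 = -38/11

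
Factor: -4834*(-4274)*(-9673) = -1*2^2*17^1*569^1*2137^1*2417^1 = -199849171268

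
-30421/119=-255 - 76/119 ≈ -255.64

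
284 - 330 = -46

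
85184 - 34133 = 51051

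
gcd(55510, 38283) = 7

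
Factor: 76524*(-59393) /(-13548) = 7^1*911^1*1129^(-1)*59393^1 = 378749161/1129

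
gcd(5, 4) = 1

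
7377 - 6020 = 1357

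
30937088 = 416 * 74368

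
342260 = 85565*4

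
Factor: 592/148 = 2^2 = 4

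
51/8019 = 17/2673 ≈ 0.00636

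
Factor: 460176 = 2^4 * 3^1 * 9587^1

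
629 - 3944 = -3315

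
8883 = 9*987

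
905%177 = 20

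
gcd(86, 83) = 1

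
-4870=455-5325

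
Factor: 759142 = 2^1*379571^1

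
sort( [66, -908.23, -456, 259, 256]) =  [-908.23, -456, 66, 256, 259]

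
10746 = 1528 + 9218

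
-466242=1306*(-357)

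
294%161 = 133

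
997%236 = 53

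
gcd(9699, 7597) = 1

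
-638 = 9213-9851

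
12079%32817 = 12079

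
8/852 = 2/213≈0.00939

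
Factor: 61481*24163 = 7^1*73^1*331^1*8783^1 = 1485565403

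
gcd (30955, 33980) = 5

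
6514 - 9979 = -3465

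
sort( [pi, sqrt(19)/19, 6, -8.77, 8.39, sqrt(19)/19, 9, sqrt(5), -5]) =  [-8.77, -5, sqrt(19)/19, sqrt(19)/19, sqrt(5), pi, 6, 8.39, 9]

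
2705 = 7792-5087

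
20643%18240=2403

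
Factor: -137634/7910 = -1 * 3^1 * 5^(-1) * 29^1 = -87/5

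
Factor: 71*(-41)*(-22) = 2^1*11^1*41^1*71^1 = 64042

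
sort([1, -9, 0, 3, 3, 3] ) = [-9, 0, 1, 3, 3, 3] 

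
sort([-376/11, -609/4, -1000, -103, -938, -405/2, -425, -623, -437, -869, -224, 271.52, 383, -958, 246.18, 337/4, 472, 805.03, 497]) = [-1000, -958, -938, -869, -623, -437, -425, -224, -405/2, -609/4, -103, -376/11, 337/4, 246.18, 271.52, 383, 472, 497, 805.03]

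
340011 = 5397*63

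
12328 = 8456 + 3872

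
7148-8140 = -992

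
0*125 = 0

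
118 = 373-255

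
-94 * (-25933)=2437702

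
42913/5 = 8582 + 3/5 = 8582.60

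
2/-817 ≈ -0.00245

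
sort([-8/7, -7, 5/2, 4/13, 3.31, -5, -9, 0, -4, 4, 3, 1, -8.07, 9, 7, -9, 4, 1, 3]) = [-9, -9, -8.07, -7, -5, -4, -8/7, 0, 4/13, 1, 1, 5/2, 3, 3, 3.31, 4, 4, 7, 9]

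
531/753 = 177/251 ≈ 0.705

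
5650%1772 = 334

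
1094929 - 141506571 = -140411642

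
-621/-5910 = 207/1970 ≈ 0.105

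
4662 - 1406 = 3256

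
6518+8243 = 14761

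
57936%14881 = 13293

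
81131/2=40565 + 1/2=40565.50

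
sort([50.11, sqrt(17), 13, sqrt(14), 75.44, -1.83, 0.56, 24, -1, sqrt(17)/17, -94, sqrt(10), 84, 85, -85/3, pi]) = [-94, -85/3, -1.83, -1, sqrt(17)/17, 0.56, pi, sqrt(10), sqrt(14), sqrt(17), 13, 24, 50.11, 75.44, 84, 85]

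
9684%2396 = 100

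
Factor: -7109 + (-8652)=-1*15761^1=-15761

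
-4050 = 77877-81927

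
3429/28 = 122 + 13/28 ≈ 122.46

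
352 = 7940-7588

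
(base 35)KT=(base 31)NG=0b1011011001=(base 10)729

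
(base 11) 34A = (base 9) 513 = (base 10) 417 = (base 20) 10H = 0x1A1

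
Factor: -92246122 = -1*2^1*727^1*63443^1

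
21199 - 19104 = 2095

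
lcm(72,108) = 216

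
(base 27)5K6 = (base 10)4191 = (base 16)105F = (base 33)3S0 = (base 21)9AC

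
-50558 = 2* (-25279)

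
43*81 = 3483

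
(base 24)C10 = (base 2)1101100011000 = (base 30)7L6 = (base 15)20C6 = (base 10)6936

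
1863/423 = 4 + 19/47≈4.40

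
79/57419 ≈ 0.00138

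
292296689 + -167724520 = 124572169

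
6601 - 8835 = -2234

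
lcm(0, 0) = 0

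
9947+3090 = 13037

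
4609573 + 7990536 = 12600109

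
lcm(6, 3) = 6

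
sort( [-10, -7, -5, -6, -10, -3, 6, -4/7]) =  [-10, -10, -7, -6, -5, -3, -4/7, 6]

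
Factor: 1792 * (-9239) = -1 * 2^8 * 7^1 * 9239^1 = -16556288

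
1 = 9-8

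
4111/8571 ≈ 0.480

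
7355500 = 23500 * 313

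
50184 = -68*(-738)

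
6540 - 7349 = -809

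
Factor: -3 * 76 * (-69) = 2^2 * 3^2 * 19^1 * 23^1 = 15732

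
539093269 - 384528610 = 154564659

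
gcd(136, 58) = 2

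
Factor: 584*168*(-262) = -1*2^7*3^1*7^1*73^1*131^1 = -25705344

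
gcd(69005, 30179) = 1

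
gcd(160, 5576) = 8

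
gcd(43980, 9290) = 10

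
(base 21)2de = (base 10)1169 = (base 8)2221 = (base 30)18t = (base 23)24j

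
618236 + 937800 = 1556036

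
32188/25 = 1287 + 13/25 = 1287.52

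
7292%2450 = 2392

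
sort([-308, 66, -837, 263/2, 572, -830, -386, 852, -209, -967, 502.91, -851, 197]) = [-967, -851, -837, -830, -386, -308, -209, 66, 263/2, 197, 502.91, 572, 852]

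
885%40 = 5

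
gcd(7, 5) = 1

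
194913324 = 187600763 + 7312561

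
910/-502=-1 - 204/251 ≈ -1.81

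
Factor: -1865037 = -1*3^1*621679^1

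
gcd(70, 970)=10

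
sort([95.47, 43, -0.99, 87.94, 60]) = [-0.99, 43, 60, 87.94, 95.47]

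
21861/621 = 35+14/69 ≈ 35.20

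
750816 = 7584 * 99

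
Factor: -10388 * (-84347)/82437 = 2^2 * 3^(-1) * 7^2 * 53^1 * 27479^(-1) * 84347^1 = 876196636/82437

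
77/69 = 1 + 8/69 ≈ 1.12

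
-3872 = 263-4135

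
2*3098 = 6196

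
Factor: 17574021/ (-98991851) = -1*3^2*7^ (-1)*281^1*577^ (-1)*6949^1*24509^ (-1)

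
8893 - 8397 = 496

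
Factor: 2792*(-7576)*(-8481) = 2^6*3^1*11^1*257^1*349^1*947^1 = 179391740352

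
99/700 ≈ 0.141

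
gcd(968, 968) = 968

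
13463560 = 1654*8140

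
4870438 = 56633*86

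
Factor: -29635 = -1*5^1*5927^1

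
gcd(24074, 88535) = 1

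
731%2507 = 731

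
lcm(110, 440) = 440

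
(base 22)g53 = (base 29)99r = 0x1eb1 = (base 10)7857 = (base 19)12ea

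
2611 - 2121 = 490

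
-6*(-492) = 2952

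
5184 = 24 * 216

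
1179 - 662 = 517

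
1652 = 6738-5086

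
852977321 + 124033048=977010369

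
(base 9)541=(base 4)12322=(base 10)442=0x1ba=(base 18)16a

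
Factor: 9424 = 2^4*19^1*31^1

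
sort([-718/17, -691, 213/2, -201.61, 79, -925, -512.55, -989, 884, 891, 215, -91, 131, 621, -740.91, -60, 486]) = [-989, -925, -740.91, -691, -512.55, -201.61, -91, -60, -718/17, 79, 213/2, 131, 215, 486, 621, 884, 891]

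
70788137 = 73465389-2677252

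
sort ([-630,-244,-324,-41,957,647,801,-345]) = [-630,-345,-324,-244,-41,647,801,957]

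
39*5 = 195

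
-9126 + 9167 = 41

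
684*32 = 21888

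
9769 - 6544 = 3225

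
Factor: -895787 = -1 * 895787^1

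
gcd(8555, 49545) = 5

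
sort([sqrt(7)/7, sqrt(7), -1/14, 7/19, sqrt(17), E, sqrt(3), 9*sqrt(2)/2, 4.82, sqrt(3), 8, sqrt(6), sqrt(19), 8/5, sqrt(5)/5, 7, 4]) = [-1/14, 7/19, sqrt(7)/7, sqrt(5)/5, 8/5, sqrt(3), sqrt(3), sqrt(6), sqrt(7), E, 4, sqrt(17), sqrt(19), 4.82, 9*sqrt(2)/2, 7, 8]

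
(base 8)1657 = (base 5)12233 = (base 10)943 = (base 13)577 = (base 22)1kj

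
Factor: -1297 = -1*1297^1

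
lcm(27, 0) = 0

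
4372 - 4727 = -355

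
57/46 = 1 + 11/46 ≈ 1.24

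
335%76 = 31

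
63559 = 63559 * 1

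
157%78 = 1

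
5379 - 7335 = -1956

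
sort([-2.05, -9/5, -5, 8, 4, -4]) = [-5, -4, -2.05, -9/5, 4, 8]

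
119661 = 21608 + 98053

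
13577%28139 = 13577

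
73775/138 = 534+83/138 ≈ 534.60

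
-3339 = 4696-8035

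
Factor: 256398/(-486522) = -1 * 3^(-1) * 179^(-1) * 283^1 = -283/537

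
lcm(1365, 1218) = 79170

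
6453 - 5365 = 1088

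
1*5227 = 5227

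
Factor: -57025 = -1 * 5^2 * 2281^1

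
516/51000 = 43/4250 ≈ 0.0101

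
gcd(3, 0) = 3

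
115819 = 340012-224193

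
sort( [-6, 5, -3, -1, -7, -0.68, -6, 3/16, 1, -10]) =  [-10, -7, -6, -6, -3, -1, -0.68, 3/16, 1, 5]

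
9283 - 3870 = 5413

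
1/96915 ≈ 0.0000103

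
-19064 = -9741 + -9323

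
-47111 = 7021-54132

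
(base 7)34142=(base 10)8654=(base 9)12775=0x21ce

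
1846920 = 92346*20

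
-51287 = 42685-93972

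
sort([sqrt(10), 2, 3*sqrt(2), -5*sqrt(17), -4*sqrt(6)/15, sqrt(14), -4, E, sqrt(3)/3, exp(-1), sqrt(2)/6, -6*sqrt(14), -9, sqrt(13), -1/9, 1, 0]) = [-6*sqrt(14), -5*sqrt(17), -9, -4, -4*sqrt(6)/15, -1/9, 0, sqrt(2)/6, exp(-1), sqrt(3)/3, 1, 2, E, sqrt(10), sqrt(13), sqrt(14), 3*sqrt(2)]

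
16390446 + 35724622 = 52115068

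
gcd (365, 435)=5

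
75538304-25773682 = 49764622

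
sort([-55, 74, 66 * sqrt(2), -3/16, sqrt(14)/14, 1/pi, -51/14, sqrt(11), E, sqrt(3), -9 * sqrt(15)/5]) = [-55, -9 * sqrt(15)/5, -51/14, -3/16, sqrt(14)/14, 1/pi, sqrt(3), E, sqrt(11), 74, 66 * sqrt(2)]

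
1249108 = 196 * 6373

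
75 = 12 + 63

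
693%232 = 229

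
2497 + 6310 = 8807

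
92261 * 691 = 63752351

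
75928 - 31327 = 44601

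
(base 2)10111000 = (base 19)9d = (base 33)5j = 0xb8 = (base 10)184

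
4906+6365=11271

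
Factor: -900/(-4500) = 5^(-1) = 1/5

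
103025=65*1585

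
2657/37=71 + 30/37 ≈ 71.81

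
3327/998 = 3 + 333/998 ≈ 3.33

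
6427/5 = 1285 + 2/5 = 1285.40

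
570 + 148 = 718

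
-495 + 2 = -493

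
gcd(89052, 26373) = 3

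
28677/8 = 3584 + 5/8 ≈ 3584.63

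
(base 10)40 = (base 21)1j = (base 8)50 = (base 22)1i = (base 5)130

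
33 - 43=-10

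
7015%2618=1779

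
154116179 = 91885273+62230906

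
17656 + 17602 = 35258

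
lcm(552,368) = 1104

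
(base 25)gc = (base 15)1c7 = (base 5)3122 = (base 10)412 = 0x19c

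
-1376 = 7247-8623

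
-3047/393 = -7 - 296/393 ≈ -7.75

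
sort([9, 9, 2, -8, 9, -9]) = [-9, -8, 2, 9, 9, 9]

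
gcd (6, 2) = 2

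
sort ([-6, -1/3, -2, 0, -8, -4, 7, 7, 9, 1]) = [-8, -6, -4, -2, -1/3, 0, 1, 7, 7, 9]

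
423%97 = 35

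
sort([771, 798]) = [771, 798]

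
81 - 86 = -5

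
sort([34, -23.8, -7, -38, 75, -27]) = [-38, -27, -23.8, -7, 34, 75]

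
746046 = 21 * 35526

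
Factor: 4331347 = 43^1*263^1*383^1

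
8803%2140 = 243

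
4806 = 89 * 54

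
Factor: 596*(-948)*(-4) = 2^6*3^1*79^1*149^1 = 2260032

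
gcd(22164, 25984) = 4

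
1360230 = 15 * 90682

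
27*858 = 23166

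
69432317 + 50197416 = 119629733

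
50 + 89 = 139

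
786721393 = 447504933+339216460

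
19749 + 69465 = 89214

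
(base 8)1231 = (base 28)nl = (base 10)665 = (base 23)15l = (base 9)818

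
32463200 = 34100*952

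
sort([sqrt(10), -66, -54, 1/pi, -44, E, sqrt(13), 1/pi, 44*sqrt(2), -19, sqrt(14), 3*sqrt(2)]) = [-66, -54, -44, -19, 1/pi, 1/pi, E, sqrt(10), sqrt(13), sqrt(14), 3*sqrt(2), 44*sqrt(2)]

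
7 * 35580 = 249060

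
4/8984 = 1/2246 ≈ 0.000445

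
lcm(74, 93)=6882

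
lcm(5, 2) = 10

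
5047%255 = 202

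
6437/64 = 100 + 37/64 ≈ 100.58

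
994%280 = 154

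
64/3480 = 8/435 ≈ 0.0184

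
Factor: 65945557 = 113^1 * 457^1 * 1277^1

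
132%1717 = 132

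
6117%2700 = 717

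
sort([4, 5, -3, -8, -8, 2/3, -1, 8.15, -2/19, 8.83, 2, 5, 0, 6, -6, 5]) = [-8, -8, -6, -3, -1, -2/19, 0, 2/3, 2, 4, 5, 5, 5, 6, 8.15, 8.83]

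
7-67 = -60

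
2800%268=120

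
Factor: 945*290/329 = 2^1*3^3*5^2*29^1*47^(-1) = 39150/47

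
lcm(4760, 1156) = 80920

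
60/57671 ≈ 0.00104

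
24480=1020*24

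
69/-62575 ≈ -0.00110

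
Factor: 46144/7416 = 2^3*3^(-2)*7^1 = 56/9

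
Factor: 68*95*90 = 2^3*3^2*5^2*17^1*19^1 = 581400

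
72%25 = 22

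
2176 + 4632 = 6808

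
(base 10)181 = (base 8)265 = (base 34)5b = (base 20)91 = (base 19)9a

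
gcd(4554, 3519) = 207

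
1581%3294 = 1581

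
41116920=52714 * 780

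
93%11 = 5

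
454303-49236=405067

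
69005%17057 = 777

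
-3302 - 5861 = -9163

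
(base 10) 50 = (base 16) 32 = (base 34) 1g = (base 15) 35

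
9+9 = 18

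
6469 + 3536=10005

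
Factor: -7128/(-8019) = 2^3*3^(-2) = 8/9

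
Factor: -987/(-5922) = 2^(-1) * 3^(-1) = 1/6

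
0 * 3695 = 0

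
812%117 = 110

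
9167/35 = 261 + 32/35 ≈ 261.91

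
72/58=1 + 7/29 ≈ 1.24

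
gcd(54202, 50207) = 1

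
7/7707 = 1/1101 ≈ 0.000908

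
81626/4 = 40813/2 = 20406.50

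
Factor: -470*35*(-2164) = 2^3*5^2*7^1*47^1*541^1 = 35597800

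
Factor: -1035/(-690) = 2^(-1) * 3^1 = 3/2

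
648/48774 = 108/8129 ≈ 0.0133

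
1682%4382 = 1682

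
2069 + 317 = 2386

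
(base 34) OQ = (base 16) 34A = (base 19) 266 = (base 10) 842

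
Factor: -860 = -1*2^2*5^1*43^1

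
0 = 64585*0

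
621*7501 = 4658121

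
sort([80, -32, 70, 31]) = [-32, 31, 70, 80]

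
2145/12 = 178 + 3/4 = 178.75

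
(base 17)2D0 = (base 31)PO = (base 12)567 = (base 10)799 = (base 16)31F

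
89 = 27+62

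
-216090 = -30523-185567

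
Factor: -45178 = -1 * 2^1 * 7^2 * 461^1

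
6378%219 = 27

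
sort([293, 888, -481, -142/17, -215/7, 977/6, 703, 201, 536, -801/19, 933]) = [-481, -801/19, -215/7, -142/17, 977/6, 201, 293, 536, 703, 888, 933]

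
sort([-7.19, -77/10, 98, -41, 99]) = [-41, -77/10, -7.19, 98, 99]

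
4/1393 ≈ 0.00287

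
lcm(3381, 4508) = 13524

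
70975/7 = 10139 + 2/7 ≈ 10139.29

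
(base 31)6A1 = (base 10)6077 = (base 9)8302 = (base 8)13675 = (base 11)4625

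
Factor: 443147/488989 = 241^(-1)*2029^(-1)*443147^1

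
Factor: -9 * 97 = -1 * 3^2 * 97^1 = -873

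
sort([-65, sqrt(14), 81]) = [-65, sqrt(14), 81]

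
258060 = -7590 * (-34)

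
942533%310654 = 10571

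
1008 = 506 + 502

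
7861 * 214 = 1682254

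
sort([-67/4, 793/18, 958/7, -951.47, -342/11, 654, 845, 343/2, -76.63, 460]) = [-951.47, -76.63, -342/11, -67/4, 793/18, 958/7, 343/2, 460, 654, 845]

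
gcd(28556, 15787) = 1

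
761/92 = 8+25/92 ≈ 8.27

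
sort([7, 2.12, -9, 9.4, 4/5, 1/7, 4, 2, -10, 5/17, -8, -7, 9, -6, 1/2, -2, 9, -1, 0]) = [-10, -9, -8, -7, -6, -2, -1, 0, 1/7, 5/17, 1/2, 4/5, 2, 2.12, 4, 7, 9, 9, 9.4]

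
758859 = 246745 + 512114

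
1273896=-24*(-53079)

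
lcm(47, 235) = 235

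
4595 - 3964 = 631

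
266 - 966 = -700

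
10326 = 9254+1072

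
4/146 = 2/73 ≈ 0.0274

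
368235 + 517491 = 885726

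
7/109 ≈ 0.0642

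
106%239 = 106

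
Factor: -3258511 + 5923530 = 7^1*317^1*1201^1 = 2665019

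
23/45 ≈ 0.511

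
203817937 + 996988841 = 1200806778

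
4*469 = 1876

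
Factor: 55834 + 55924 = 2^1 * 17^1 * 19^1 * 173^1 = 111758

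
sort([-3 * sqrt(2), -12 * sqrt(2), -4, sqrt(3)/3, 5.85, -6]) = [-12 * sqrt(2), -6, -3 * sqrt(2), -4, sqrt(3)/3, 5.85]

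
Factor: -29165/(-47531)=5^1*11^(-1)*19^1*29^(-1)*149^(-1)*307^1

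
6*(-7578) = -45468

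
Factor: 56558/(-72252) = -1*2^(-1)*3^(-4)*223^(-1)*28279^1 = -28279/36126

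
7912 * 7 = 55384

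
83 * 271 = 22493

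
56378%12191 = 7614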